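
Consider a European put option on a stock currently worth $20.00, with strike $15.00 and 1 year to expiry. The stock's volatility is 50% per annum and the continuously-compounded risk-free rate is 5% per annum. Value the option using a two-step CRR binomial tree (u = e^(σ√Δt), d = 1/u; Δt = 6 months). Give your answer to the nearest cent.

$1.49

CRR parameters: u = e^(σ√Δt) = e^(0.5·√0.5) = 1.4241, d = 1/u = 0.7022
Per-period rate: rΔt = 0.05·0.5 = 0.025, so R = e^0.025 = 1.0253
Risk-neutral probability p = (e^0.025 − 0.7022)/(1.4241 − 0.7022) = 0.3231/0.7219 = 0.4476
Terminal stock prices: S_uu = 40.56, S_ud = 20, S_dd = 9.861
Terminal payoffs (K − S): max(-25.56, 0) = 0, max(-5, 0) = 0, max(5.139, 0) = 5.139
Node u (S = 28.48): V_u = e^(−0.025)·[0.4476·0.0000 + 0.5524·0.0000] = 0.0000
Node d (S = 14.04): V_d = e^(−0.025)·[0.4476·0.0000 + 0.5524·5.1386] = 2.7686
Node 0 (S = 20): V_0 = e^(−0.025)·[0.4476·0.0000 + 0.5524·2.7686] = 1.4916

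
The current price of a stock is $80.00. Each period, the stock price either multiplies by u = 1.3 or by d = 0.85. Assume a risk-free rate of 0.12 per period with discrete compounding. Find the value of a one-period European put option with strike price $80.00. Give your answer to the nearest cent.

Risk-neutral probability p = (1 + 0.12 − 0.85)/(1.3 − 0.85) = 0.2700/0.4500 = 0.6000
Terminal stock prices: S_u = 104, S_d = 68
Terminal payoffs (K − S): max(-24, 0) = 0, max(12, 0) = 12
Node 0 (S = 80): V_0 = 1/1.12·[0.6000·0.0000 + 0.4000·12.0000] = 4.2857

$4.29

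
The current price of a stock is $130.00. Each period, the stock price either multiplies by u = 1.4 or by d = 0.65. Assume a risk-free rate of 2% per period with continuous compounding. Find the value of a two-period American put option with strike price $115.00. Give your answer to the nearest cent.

$15.14

Risk-neutral probability p = (e^0.02 − 0.65)/(1.4 − 0.65) = 0.3702/0.7500 = 0.4936
Terminal stock prices: S_uu = 254.8, S_ud = 118.3, S_dd = 54.93
Terminal payoffs (K − S): max(-139.8, 0) = 0, max(-3.3, 0) = 0, max(60.07, 0) = 60.07
Node u (S = 182): continuation = e^(−0.02)·[0.4936·0.0000 + 0.5064·0.0000] = 0.0000; exercise value = 0.0000 ≤ continuation, so V_u = 0.0000
Node d (S = 84.5): continuation = e^(−0.02)·[0.4936·0.0000 + 0.5064·60.0750] = 29.8195; exercise value = 30.5000 > continuation, so V_d = 30.5000 (exercise)
Node 0 (S = 130): continuation = e^(−0.02)·[0.4936·0.0000 + 0.5064·30.5000] = 15.1393; exercise value = 0.0000 ≤ continuation, so V_0 = 15.1393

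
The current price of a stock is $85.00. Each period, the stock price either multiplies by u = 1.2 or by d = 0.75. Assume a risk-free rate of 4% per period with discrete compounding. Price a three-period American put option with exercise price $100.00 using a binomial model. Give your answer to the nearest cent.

Risk-neutral probability p = (1 + 0.04 − 0.75)/(1.2 − 0.75) = 0.2900/0.4500 = 0.6444
Terminal stock prices: S_uuu = 146.9, S_uud = 91.8, S_udd = 57.38, S_ddd = 35.86
Terminal payoffs (K − S): max(-46.88, 0) = 0, max(8.2, 0) = 8.2, max(42.62, 0) = 42.62, max(64.14, 0) = 64.14
Node uu (S = 122.4): continuation = 1/1.04·[0.6444·0.0000 + 0.3556·8.2000] = 2.8034; exercise value = 0.0000 ≤ continuation, so V_uu = 2.8034
Node ud (S = 76.5): continuation = 1/1.04·[0.6444·8.2000 + 0.3556·42.6250] = 19.6538; exercise value = 23.5000 > continuation, so V_ud = 23.5000 (exercise)
Node dd (S = 47.81): continuation = 1/1.04·[0.6444·42.6250 + 0.3556·64.1406] = 48.3413; exercise value = 52.1875 > continuation, so V_dd = 52.1875 (exercise)
Node u (S = 102): continuation = 1/1.04·[0.6444·2.8034 + 0.3556·23.5000] = 9.7713; exercise value = 0.0000 ≤ continuation, so V_u = 9.7713
Node d (S = 63.75): continuation = 1/1.04·[0.6444·23.5000 + 0.3556·52.1875] = 32.4038; exercise value = 36.2500 > continuation, so V_d = 36.2500 (exercise)
Node 0 (S = 85): continuation = 1/1.04·[0.6444·9.7713 + 0.3556·36.2500] = 18.4481; exercise value = 15.0000 ≤ continuation, so V_0 = 18.4481

$18.45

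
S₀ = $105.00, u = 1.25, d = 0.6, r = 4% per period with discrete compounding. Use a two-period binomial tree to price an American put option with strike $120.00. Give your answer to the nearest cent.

Risk-neutral probability p = (1 + 0.04 − 0.6)/(1.25 − 0.6) = 0.4400/0.6500 = 0.6769
Terminal stock prices: S_uu = 164.1, S_ud = 78.75, S_dd = 37.8
Terminal payoffs (K − S): max(-44.06, 0) = 0, max(41.25, 0) = 41.25, max(82.2, 0) = 82.2
Node u (S = 131.2): continuation = 1/1.04·[0.6769·0.0000 + 0.3231·41.2500] = 12.8143; exercise value = 0.0000 ≤ continuation, so V_u = 12.8143
Node d (S = 63): continuation = 1/1.04·[0.6769·41.2500 + 0.3231·82.2000] = 52.3846; exercise value = 57.0000 > continuation, so V_d = 57.0000 (exercise)
Node 0 (S = 105): continuation = 1/1.04·[0.6769·12.8143 + 0.3231·57.0000] = 26.0478; exercise value = 15.0000 ≤ continuation, so V_0 = 26.0478

$26.05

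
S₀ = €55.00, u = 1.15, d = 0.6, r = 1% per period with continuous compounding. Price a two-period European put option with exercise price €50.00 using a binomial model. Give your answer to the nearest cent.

€6.40

Risk-neutral probability p = (e^0.01 − 0.6)/(1.15 − 0.6) = 0.4101/0.5500 = 0.7455
Terminal stock prices: S_uu = 72.74, S_ud = 37.95, S_dd = 19.8
Terminal payoffs (K − S): max(-22.74, 0) = 0, max(12.05, 0) = 12.05, max(30.2, 0) = 30.2
Node u (S = 63.25): V_u = e^(−0.01)·[0.7455·0.0000 + 0.2545·12.0500] = 3.0357
Node d (S = 33): V_d = e^(−0.01)·[0.7455·12.0500 + 0.2545·30.2000] = 16.5025
Node 0 (S = 55): V_0 = e^(−0.01)·[0.7455·3.0357 + 0.2545·16.5025] = 6.3981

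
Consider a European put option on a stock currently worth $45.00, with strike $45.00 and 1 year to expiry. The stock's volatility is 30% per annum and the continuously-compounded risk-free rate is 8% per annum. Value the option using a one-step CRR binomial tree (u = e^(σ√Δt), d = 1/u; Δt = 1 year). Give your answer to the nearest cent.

$4.71

CRR parameters: u = e^(σ√Δt) = e^(0.3·√1) = 1.3499, d = 1/u = 0.7408
Per-period rate: rΔt = 0.08·1 = 0.08, so R = e^0.08 = 1.0833
Risk-neutral probability p = (e^0.08 − 0.7408)/(1.3499 − 0.7408) = 0.3425/0.6090 = 0.5623
Terminal stock prices: S_u = 60.74, S_d = 33.34
Terminal payoffs (K − S): max(-15.74, 0) = 0, max(11.66, 0) = 11.66
Node 0 (S = 45): V_0 = e^(−0.08)·[0.5623·0.0000 + 0.4377·11.6632] = 4.7124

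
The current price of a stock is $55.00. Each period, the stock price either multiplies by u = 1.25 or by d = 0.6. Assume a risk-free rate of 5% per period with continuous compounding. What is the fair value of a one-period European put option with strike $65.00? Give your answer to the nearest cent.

$9.31

Risk-neutral probability p = (e^0.05 − 0.6)/(1.25 − 0.6) = 0.4513/0.6500 = 0.6943
Terminal stock prices: S_u = 68.75, S_d = 33
Terminal payoffs (K − S): max(-3.75, 0) = 0, max(32, 0) = 32
Node 0 (S = 55): V_0 = e^(−0.05)·[0.6943·0.0000 + 0.3057·32.0000] = 9.3064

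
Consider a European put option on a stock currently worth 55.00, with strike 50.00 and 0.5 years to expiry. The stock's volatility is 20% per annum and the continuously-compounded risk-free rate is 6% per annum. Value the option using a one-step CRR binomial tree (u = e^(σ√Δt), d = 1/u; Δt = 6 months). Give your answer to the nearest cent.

0.94

CRR parameters: u = e^(σ√Δt) = e^(0.2·√0.5) = 1.1519, d = 1/u = 0.8681
Per-period rate: rΔt = 0.06·0.5 = 0.03, so R = e^0.03 = 1.0305
Risk-neutral probability p = (e^0.03 − 0.8681)/(1.1519 − 0.8681) = 0.1623/0.2838 = 0.5720
Terminal stock prices: S_u = 63.36, S_d = 47.75
Terminal payoffs (K − S): max(-13.36, 0) = 0, max(2.253, 0) = 2.253
Node 0 (S = 55): V_0 = e^(−0.03)·[0.5720·0.0000 + 0.4280·2.2532] = 0.9358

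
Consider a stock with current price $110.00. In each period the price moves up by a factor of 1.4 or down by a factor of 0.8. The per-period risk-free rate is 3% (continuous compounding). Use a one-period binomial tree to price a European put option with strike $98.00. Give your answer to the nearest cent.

$5.98

Risk-neutral probability p = (e^0.03 − 0.8)/(1.4 − 0.8) = 0.2305/0.6000 = 0.3841
Terminal stock prices: S_u = 154, S_d = 88
Terminal payoffs (K − S): max(-56, 0) = 0, max(10, 0) = 10
Node 0 (S = 110): V_0 = e^(−0.03)·[0.3841·0.0000 + 0.6159·10.0000] = 5.9771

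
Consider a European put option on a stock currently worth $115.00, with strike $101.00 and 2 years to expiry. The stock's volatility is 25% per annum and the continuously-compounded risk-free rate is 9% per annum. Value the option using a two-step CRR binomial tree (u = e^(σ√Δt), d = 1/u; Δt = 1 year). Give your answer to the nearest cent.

$3.69

CRR parameters: u = e^(σ√Δt) = e^(0.25·√1) = 1.2840, d = 1/u = 0.7788
Per-period rate: rΔt = 0.09·1 = 0.09, so R = e^0.09 = 1.0942
Risk-neutral probability p = (e^0.09 − 0.7788)/(1.2840 − 0.7788) = 0.3154/0.5052 = 0.6242
Terminal stock prices: S_uu = 189.6, S_ud = 115, S_dd = 69.75
Terminal payoffs (K − S): max(-88.6, 0) = 0, max(-14, 0) = 0, max(31.25, 0) = 31.25
Node u (S = 147.7): V_u = e^(−0.09)·[0.6242·0.0000 + 0.3758·0.0000] = 0.0000
Node d (S = 89.56): V_d = e^(−0.09)·[0.6242·0.0000 + 0.3758·31.2490] = 10.7319
Node 0 (S = 115): V_0 = e^(−0.09)·[0.6242·0.0000 + 0.3758·10.7319] = 3.6857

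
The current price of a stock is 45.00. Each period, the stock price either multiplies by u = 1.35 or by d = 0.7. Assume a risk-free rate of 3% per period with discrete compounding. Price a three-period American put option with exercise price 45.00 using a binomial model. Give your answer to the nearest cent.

8.67

Risk-neutral probability p = (1 + 0.03 − 0.7)/(1.35 − 0.7) = 0.3300/0.6500 = 0.5077
Terminal stock prices: S_uuu = 110.7, S_uud = 57.41, S_udd = 29.77, S_ddd = 15.43
Terminal payoffs (K − S): max(-65.72, 0) = 0, max(-12.41, 0) = 0, max(15.23, 0) = 15.23, max(29.57, 0) = 29.57
Node uu (S = 82.01): continuation = 1/1.03·[0.5077·0.0000 + 0.4923·0.0000] = 0.0000; exercise value = 0.0000 ≤ continuation, so V_uu = 0.0000
Node ud (S = 42.53): continuation = 1/1.03·[0.5077·0.0000 + 0.4923·15.2325] = 7.2807; exercise value = 2.4750 ≤ continuation, so V_ud = 7.2807
Node dd (S = 22.05): continuation = 1/1.03·[0.5077·15.2325 + 0.4923·29.5650] = 21.6393; exercise value = 22.9500 > continuation, so V_dd = 22.9500 (exercise)
Node u (S = 60.75): continuation = 1/1.03·[0.5077·0.0000 + 0.4923·7.2807] = 3.4799; exercise value = 0.0000 ≤ continuation, so V_u = 3.4799
Node d (S = 31.5): continuation = 1/1.03·[0.5077·7.2807 + 0.4923·22.9500] = 14.5581; exercise value = 13.5000 ≤ continuation, so V_d = 14.5581
Node 0 (S = 45): continuation = 1/1.03·[0.5077·3.4799 + 0.4923·14.5581] = 8.6736; exercise value = 0.0000 ≤ continuation, so V_0 = 8.6736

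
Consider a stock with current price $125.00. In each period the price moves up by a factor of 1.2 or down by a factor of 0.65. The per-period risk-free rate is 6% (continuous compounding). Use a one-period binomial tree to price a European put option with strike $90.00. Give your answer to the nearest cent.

$2.07

Risk-neutral probability p = (e^0.06 − 0.65)/(1.2 − 0.65) = 0.4118/0.5500 = 0.7488
Terminal stock prices: S_u = 150, S_d = 81.25
Terminal payoffs (K − S): max(-60, 0) = 0, max(8.75, 0) = 8.75
Node 0 (S = 125): V_0 = e^(−0.06)·[0.7488·0.0000 + 0.2512·8.7500] = 2.0701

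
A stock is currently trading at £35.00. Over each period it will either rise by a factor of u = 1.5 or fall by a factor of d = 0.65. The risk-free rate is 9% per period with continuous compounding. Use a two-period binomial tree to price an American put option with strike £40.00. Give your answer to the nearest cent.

£8.75

Risk-neutral probability p = (e^0.09 − 0.65)/(1.5 − 0.65) = 0.4442/0.8500 = 0.5226
Terminal stock prices: S_uu = 78.75, S_ud = 34.12, S_dd = 14.79
Terminal payoffs (K − S): max(-38.75, 0) = 0, max(5.875, 0) = 5.875, max(25.21, 0) = 25.21
Node u (S = 52.5): continuation = e^(−0.09)·[0.5226·0.0000 + 0.4774·5.8750] = 2.5636; exercise value = 0.0000 ≤ continuation, so V_u = 2.5636
Node d (S = 22.75): continuation = e^(−0.09)·[0.5226·5.8750 + 0.4774·25.2125] = 13.8072; exercise value = 17.2500 > continuation, so V_d = 17.2500 (exercise)
Node 0 (S = 35): continuation = e^(−0.09)·[0.5226·2.5636 + 0.4774·17.2500] = 8.7513; exercise value = 5.0000 ≤ continuation, so V_0 = 8.7513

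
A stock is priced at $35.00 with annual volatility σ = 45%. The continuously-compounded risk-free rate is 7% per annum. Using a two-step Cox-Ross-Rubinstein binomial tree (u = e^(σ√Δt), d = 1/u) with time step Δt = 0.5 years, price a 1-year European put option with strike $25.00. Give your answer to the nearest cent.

$1.66

CRR parameters: u = e^(σ√Δt) = e^(0.45·√0.5) = 1.3746, d = 1/u = 0.7275
Per-period rate: rΔt = 0.07·0.5 = 0.035, so R = e^0.035 = 1.0356
Risk-neutral probability p = (e^0.035 − 0.7275)/(1.3746 − 0.7275) = 0.3082/0.6472 = 0.4762
Terminal stock prices: S_uu = 66.14, S_ud = 35, S_dd = 18.52
Terminal payoffs (K − S): max(-41.14, 0) = 0, max(-10, 0) = 0, max(6.478, 0) = 6.478
Node u (S = 48.11): V_u = e^(−0.035)·[0.4762·0.0000 + 0.5238·0.0000] = 0.0000
Node d (S = 25.46): V_d = e^(−0.035)·[0.4762·0.0000 + 0.5238·6.4781] = 3.2768
Node 0 (S = 35): V_0 = e^(−0.035)·[0.4762·0.0000 + 0.5238·3.2768] = 1.6575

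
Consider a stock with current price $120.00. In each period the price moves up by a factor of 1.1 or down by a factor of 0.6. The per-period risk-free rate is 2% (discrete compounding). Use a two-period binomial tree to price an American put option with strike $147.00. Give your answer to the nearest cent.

Risk-neutral probability p = (1 + 0.02 − 0.6)/(1.1 − 0.6) = 0.4200/0.5000 = 0.8400
Terminal stock prices: S_uu = 145.2, S_ud = 79.2, S_dd = 43.2
Terminal payoffs (K − S): max(1.8, 0) = 1.8, max(67.8, 0) = 67.8, max(103.8, 0) = 103.8
Node u (S = 132): continuation = 1/1.02·[0.8400·1.8000 + 0.1600·67.8000] = 12.1176; exercise value = 15.0000 > continuation, so V_u = 15.0000 (exercise)
Node d (S = 72): continuation = 1/1.02·[0.8400·67.8000 + 0.1600·103.8000] = 72.1176; exercise value = 75.0000 > continuation, so V_d = 75.0000 (exercise)
Node 0 (S = 120): continuation = 1/1.02·[0.8400·15.0000 + 0.1600·75.0000] = 24.1176; exercise value = 27.0000 > continuation, so V_0 = 27.0000 (exercise)

$27.00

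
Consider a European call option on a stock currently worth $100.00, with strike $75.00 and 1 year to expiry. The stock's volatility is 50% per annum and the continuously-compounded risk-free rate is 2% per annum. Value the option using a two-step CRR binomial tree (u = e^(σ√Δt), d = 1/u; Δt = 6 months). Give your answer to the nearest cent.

CRR parameters: u = e^(σ√Δt) = e^(0.5·√0.5) = 1.4241, d = 1/u = 0.7022
Per-period rate: rΔt = 0.02·0.5 = 0.01, so R = e^0.01 = 1.0101
Risk-neutral probability p = (e^0.01 − 0.7022)/(1.4241 − 0.7022) = 0.3079/0.7219 = 0.4264
Terminal stock prices: S_uu = 202.8, S_ud = 100, S_dd = 49.31
Terminal payoffs (S − K): max(127.8, 0) = 127.8, max(25, 0) = 25, max(-25.69, 0) = 0
Node u (S = 142.4): V_u = e^(−0.01)·[0.4264·127.8115 + 0.5736·25.0000] = 68.1582
Node d (S = 70.22): V_d = e^(−0.01)·[0.4264·25.0000 + 0.5736·0.0000] = 10.5550
Node 0 (S = 100): V_0 = e^(−0.01)·[0.4264·68.1582 + 0.5736·10.5550] = 34.7700

$34.77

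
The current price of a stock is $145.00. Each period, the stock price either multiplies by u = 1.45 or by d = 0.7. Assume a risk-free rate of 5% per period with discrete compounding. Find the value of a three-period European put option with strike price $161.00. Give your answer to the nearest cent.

Risk-neutral probability p = (1 + 0.05 − 0.7)/(1.45 − 0.7) = 0.3500/0.7500 = 0.4667
Terminal stock prices: S_uuu = 442.1, S_uud = 213.4, S_udd = 103, S_ddd = 49.73
Terminal payoffs (K − S): max(-281.1, 0) = 0, max(-52.4, 0) = 0, max(57.98, 0) = 57.98, max(111.3, 0) = 111.3
Node uu (S = 304.9): V_uu = 1/1.05·[0.4667·0.0000 + 0.5333·0.0000] = 0.0000
Node ud (S = 147.2): V_ud = 1/1.05·[0.4667·0.0000 + 0.5333·57.9775] = 29.4489
Node dd (S = 71.05): V_dd = 1/1.05·[0.4667·57.9775 + 0.5333·111.2650] = 82.2833
Node u (S = 210.2): V_u = 1/1.05·[0.4667·0.0000 + 0.5333·29.4489] = 14.9582
Node d (S = 101.5): V_d = 1/1.05·[0.4667·29.4489 + 0.5333·82.2833] = 54.8831
Node 0 (S = 145): V_0 = 1/1.05·[0.4667·14.9582 + 0.5333·54.8831] = 34.5252

$34.53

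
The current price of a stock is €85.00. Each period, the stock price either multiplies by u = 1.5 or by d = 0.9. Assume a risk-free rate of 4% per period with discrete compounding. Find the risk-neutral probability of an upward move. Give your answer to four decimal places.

Risk-neutral probability p = (1 + 0.04 − 0.9)/(1.5 − 0.9) = 0.1400/0.6000 = 0.2333

p = 0.2333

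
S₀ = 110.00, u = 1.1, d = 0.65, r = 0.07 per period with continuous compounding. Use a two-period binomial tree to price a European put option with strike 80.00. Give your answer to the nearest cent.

0.24

Risk-neutral probability p = (e^0.07 − 0.65)/(1.1 − 0.65) = 0.4225/0.4500 = 0.9389
Terminal stock prices: S_uu = 133.1, S_ud = 78.65, S_dd = 46.48
Terminal payoffs (K − S): max(-53.1, 0) = 0, max(1.35, 0) = 1.35, max(33.52, 0) = 33.52
Node u (S = 121): V_u = e^(−0.07)·[0.9389·0.0000 + 0.0611·1.3500] = 0.0769
Node d (S = 71.5): V_d = e^(−0.07)·[0.9389·1.3500 + 0.0611·33.5250] = 3.0915
Node 0 (S = 110): V_0 = e^(−0.07)·[0.9389·0.0769 + 0.0611·3.0915] = 0.2434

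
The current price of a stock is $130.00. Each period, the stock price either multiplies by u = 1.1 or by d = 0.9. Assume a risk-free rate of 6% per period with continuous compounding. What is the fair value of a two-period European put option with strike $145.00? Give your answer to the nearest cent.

Risk-neutral probability p = (e^0.06 − 0.9)/(1.1 − 0.9) = 0.1618/0.2000 = 0.8092
Terminal stock prices: S_uu = 157.3, S_ud = 128.7, S_dd = 105.3
Terminal payoffs (K − S): max(-12.3, 0) = 0, max(16.3, 0) = 16.3, max(39.7, 0) = 39.7
Node u (S = 143): V_u = e^(−0.06)·[0.8092·0.0000 + 0.1908·16.3000] = 2.9292
Node d (S = 117): V_d = e^(−0.06)·[0.8092·16.3000 + 0.1908·39.7000] = 19.5559
Node 0 (S = 130): V_0 = e^(−0.06)·[0.8092·2.9292 + 0.1908·19.5559] = 5.7465

$5.75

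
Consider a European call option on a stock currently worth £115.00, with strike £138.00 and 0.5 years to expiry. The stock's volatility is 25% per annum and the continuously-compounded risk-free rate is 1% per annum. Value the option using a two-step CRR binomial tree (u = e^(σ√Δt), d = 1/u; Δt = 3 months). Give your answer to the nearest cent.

£2.20

CRR parameters: u = e^(σ√Δt) = e^(0.25·√0.25) = 1.1331, d = 1/u = 0.8825
Per-period rate: rΔt = 0.01·0.25 = 0.0025, so R = e^0.0025 = 1.0025
Risk-neutral probability p = (e^0.0025 − 0.8825)/(1.1331 − 0.8825) = 0.1200/0.2507 = 0.4788
Terminal stock prices: S_uu = 147.7, S_ud = 115, S_dd = 89.56
Terminal payoffs (S − K): max(9.663, 0) = 9.663, max(-23, 0) = 0, max(-48.44, 0) = 0
Node u (S = 130.3): V_u = e^(−0.0025)·[0.4788·9.6629 + 0.5212·0.0000] = 4.6148
Node d (S = 101.5): V_d = e^(−0.0025)·[0.4788·0.0000 + 0.5212·0.0000] = 0.0000
Node 0 (S = 115): V_0 = e^(−0.0025)·[0.4788·4.6148 + 0.5212·0.0000] = 2.2040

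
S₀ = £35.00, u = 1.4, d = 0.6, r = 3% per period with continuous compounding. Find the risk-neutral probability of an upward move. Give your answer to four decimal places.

p = 0.5381

Risk-neutral probability p = (e^0.03 − 0.6)/(1.4 − 0.6) = 0.4305/0.8000 = 0.5381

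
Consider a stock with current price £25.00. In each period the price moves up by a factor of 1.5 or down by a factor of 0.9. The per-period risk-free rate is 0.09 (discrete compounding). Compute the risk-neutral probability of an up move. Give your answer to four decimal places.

Risk-neutral probability p = (1 + 0.09 − 0.9)/(1.5 − 0.9) = 0.1900/0.6000 = 0.3167

p = 0.3167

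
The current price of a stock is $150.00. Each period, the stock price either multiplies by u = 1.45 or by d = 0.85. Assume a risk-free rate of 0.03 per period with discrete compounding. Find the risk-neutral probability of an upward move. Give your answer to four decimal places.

p = 0.3000

Risk-neutral probability p = (1 + 0.03 − 0.85)/(1.45 − 0.85) = 0.1800/0.6000 = 0.3000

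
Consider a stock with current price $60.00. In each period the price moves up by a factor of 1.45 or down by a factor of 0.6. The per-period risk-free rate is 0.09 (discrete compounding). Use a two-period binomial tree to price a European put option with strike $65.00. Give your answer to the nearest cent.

Risk-neutral probability p = (1 + 0.09 − 0.6)/(1.45 − 0.6) = 0.4900/0.8500 = 0.5765
Terminal stock prices: S_uu = 126.2, S_ud = 52.2, S_dd = 21.6
Terminal payoffs (K − S): max(-61.15, 0) = 0, max(12.8, 0) = 12.8, max(43.4, 0) = 43.4
Node u (S = 87): V_u = 1/1.09·[0.5765·0.0000 + 0.4235·12.8000] = 4.9736
Node d (S = 36): V_d = 1/1.09·[0.5765·12.8000 + 0.4235·43.4000] = 23.6330
Node 0 (S = 60): V_0 = 1/1.09·[0.5765·4.9736 + 0.4235·23.6330] = 11.8132

$11.81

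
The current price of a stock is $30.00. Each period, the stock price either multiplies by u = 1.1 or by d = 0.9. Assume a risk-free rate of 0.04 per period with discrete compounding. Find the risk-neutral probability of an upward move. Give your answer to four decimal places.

Risk-neutral probability p = (1 + 0.04 − 0.9)/(1.1 − 0.9) = 0.1400/0.2000 = 0.7000

p = 0.7000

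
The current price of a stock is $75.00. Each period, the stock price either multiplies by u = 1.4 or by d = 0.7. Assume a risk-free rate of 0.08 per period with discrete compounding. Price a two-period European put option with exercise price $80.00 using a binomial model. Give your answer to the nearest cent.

$10.51

Risk-neutral probability p = (1 + 0.08 − 0.7)/(1.4 − 0.7) = 0.3800/0.7000 = 0.5429
Terminal stock prices: S_uu = 147, S_ud = 73.5, S_dd = 36.75
Terminal payoffs (K − S): max(-67, 0) = 0, max(6.5, 0) = 6.5, max(43.25, 0) = 43.25
Node u (S = 105): V_u = 1/1.08·[0.5429·0.0000 + 0.4571·6.5000] = 2.7513
Node d (S = 52.5): V_d = 1/1.08·[0.5429·6.5000 + 0.4571·43.2500] = 21.5741
Node 0 (S = 75): V_0 = 1/1.08·[0.5429·2.7513 + 0.4571·21.5741] = 10.5148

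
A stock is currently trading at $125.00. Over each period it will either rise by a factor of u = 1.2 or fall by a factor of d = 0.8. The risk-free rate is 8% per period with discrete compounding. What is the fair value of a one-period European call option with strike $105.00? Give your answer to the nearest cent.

Risk-neutral probability p = (1 + 0.08 − 0.8)/(1.2 − 0.8) = 0.2800/0.4000 = 0.7000
Terminal stock prices: S_u = 150, S_d = 100
Terminal payoffs (S − K): max(45, 0) = 45, max(-5, 0) = 0
Node 0 (S = 125): V_0 = 1/1.08·[0.7000·45.0000 + 0.3000·0.0000] = 29.1667

$29.17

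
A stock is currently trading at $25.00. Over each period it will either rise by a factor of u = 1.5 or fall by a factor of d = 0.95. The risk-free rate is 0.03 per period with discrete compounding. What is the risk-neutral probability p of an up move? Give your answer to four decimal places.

p = 0.1455

Risk-neutral probability p = (1 + 0.03 − 0.95)/(1.5 − 0.95) = 0.0800/0.5500 = 0.1455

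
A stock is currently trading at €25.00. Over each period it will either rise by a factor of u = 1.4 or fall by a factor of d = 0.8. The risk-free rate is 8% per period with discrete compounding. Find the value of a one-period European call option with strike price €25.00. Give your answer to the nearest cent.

€4.32

Risk-neutral probability p = (1 + 0.08 − 0.8)/(1.4 − 0.8) = 0.2800/0.6000 = 0.4667
Terminal stock prices: S_u = 35, S_d = 20
Terminal payoffs (S − K): max(10, 0) = 10, max(-5, 0) = 0
Node 0 (S = 25): V_0 = 1/1.08·[0.4667·10.0000 + 0.5333·0.0000] = 4.3210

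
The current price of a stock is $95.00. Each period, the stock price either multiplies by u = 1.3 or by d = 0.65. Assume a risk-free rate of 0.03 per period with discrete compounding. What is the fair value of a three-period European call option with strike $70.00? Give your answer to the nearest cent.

$38.76

Risk-neutral probability p = (1 + 0.03 − 0.65)/(1.3 − 0.65) = 0.3800/0.6500 = 0.5846
Terminal stock prices: S_uuu = 208.7, S_uud = 104.4, S_udd = 52.18, S_ddd = 26.09
Terminal payoffs (S − K): max(138.7, 0) = 138.7, max(34.36, 0) = 34.36, max(-17.82, 0) = 0, max(-43.91, 0) = 0
Node uu (S = 160.6): V_uu = 1/1.03·[0.5846·138.7150 + 0.4154·34.3575] = 92.5888
Node ud (S = 80.28): V_ud = 1/1.03·[0.5846·34.3575 + 0.4154·0.0000] = 19.5009
Node dd (S = 40.14): V_dd = 1/1.03·[0.5846·0.0000 + 0.4154·0.0000] = 0.0000
Node u (S = 123.5): V_u = 1/1.03·[0.5846·92.5888 + 0.4154·19.5009] = 60.4167
Node d (S = 61.75): V_d = 1/1.03·[0.5846·19.5009 + 0.4154·0.0000] = 11.0685
Node 0 (S = 95): V_0 = 1/1.03·[0.5846·60.4167 + 0.4154·11.0685] = 38.7556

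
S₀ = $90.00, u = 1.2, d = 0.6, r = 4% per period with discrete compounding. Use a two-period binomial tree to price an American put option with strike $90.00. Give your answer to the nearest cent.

Risk-neutral probability p = (1 + 0.04 − 0.6)/(1.2 − 0.6) = 0.4400/0.6000 = 0.7333
Terminal stock prices: S_uu = 129.6, S_ud = 64.8, S_dd = 32.4
Terminal payoffs (K − S): max(-39.6, 0) = 0, max(25.2, 0) = 25.2, max(57.6, 0) = 57.6
Node u (S = 108): continuation = 1/1.04·[0.7333·0.0000 + 0.2667·25.2000] = 6.4615; exercise value = 0.0000 ≤ continuation, so V_u = 6.4615
Node d (S = 54): continuation = 1/1.04·[0.7333·25.2000 + 0.2667·57.6000] = 32.5385; exercise value = 36.0000 > continuation, so V_d = 36.0000 (exercise)
Node 0 (S = 90): continuation = 1/1.04·[0.7333·6.4615 + 0.2667·36.0000] = 13.7870; exercise value = 0.0000 ≤ continuation, so V_0 = 13.7870

$13.79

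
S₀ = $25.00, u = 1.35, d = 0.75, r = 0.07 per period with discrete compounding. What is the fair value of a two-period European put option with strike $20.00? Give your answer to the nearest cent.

Risk-neutral probability p = (1 + 0.07 − 0.75)/(1.35 − 0.75) = 0.3200/0.6000 = 0.5333
Terminal stock prices: S_uu = 45.56, S_ud = 25.31, S_dd = 14.06
Terminal payoffs (K − S): max(-25.56, 0) = 0, max(-5.312, 0) = 0, max(5.938, 0) = 5.938
Node u (S = 33.75): V_u = 1/1.07·[0.5333·0.0000 + 0.4667·0.0000] = 0.0000
Node d (S = 18.75): V_d = 1/1.07·[0.5333·0.0000 + 0.4667·5.9375] = 2.5896
Node 0 (S = 25): V_0 = 1/1.07·[0.5333·0.0000 + 0.4667·2.5896] = 1.1294

$1.13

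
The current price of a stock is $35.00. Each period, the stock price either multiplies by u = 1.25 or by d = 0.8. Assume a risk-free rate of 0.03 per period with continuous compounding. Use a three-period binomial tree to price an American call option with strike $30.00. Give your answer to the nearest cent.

Risk-neutral probability p = (e^0.03 − 0.8)/(1.25 − 0.8) = 0.2305/0.4500 = 0.5121
Terminal stock prices: S_uuu = 68.36, S_uud = 43.75, S_udd = 28, S_ddd = 17.92
Terminal payoffs (S − K): max(38.36, 0) = 38.36, max(13.75, 0) = 13.75, max(-2, 0) = 0, max(-12.08, 0) = 0
Node uu (S = 54.69): continuation = e^(−0.03)·[0.5121·38.3594 + 0.4879·13.7500] = 25.5741; exercise value = 24.6875 ≤ continuation, so V_uu = 25.5741
Node ud (S = 35): continuation = e^(−0.03)·[0.5121·13.7500 + 0.4879·0.0000] = 6.8336; exercise value = 5.0000 ≤ continuation, so V_ud = 6.8336
Node dd (S = 22.4): continuation = e^(−0.03)·[0.5121·0.0000 + 0.4879·0.0000] = 0.0000; exercise value = 0.0000 ≤ continuation, so V_dd = 0.0000
Node u (S = 43.75): continuation = e^(−0.03)·[0.5121·25.5741 + 0.4879·6.8336] = 15.9454; exercise value = 13.7500 ≤ continuation, so V_u = 15.9454
Node d (S = 28): continuation = e^(−0.03)·[0.5121·6.8336 + 0.4879·0.0000] = 3.3962; exercise value = 0.0000 ≤ continuation, so V_d = 3.3962
Node 0 (S = 35): continuation = e^(−0.03)·[0.5121·15.9454 + 0.4879·3.3962] = 9.5326; exercise value = 5.0000 ≤ continuation, so V_0 = 9.5326

$9.53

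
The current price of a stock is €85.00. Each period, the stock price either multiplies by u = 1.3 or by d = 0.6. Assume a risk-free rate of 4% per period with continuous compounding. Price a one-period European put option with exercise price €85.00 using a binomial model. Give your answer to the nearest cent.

Risk-neutral probability p = (e^0.04 − 0.6)/(1.3 − 0.6) = 0.4408/0.7000 = 0.6297
Terminal stock prices: S_u = 110.5, S_d = 51
Terminal payoffs (K − S): max(-25.5, 0) = 0, max(34, 0) = 34
Node 0 (S = 85): V_0 = e^(−0.04)·[0.6297·0.0000 + 0.3703·34.0000] = 12.0956

€12.10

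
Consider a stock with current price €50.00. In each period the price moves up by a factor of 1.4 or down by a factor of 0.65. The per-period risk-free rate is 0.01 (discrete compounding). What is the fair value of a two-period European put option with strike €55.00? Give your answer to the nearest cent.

€13.63

Risk-neutral probability p = (1 + 0.01 − 0.65)/(1.4 − 0.65) = 0.3600/0.7500 = 0.4800
Terminal stock prices: S_uu = 98, S_ud = 45.5, S_dd = 21.13
Terminal payoffs (K − S): max(-43, 0) = 0, max(9.5, 0) = 9.5, max(33.88, 0) = 33.88
Node u (S = 70): V_u = 1/1.01·[0.4800·0.0000 + 0.5200·9.5000] = 4.8911
Node d (S = 32.5): V_d = 1/1.01·[0.4800·9.5000 + 0.5200·33.8750] = 21.9554
Node 0 (S = 50): V_0 = 1/1.01·[0.4800·4.8911 + 0.5200·21.9554] = 13.6283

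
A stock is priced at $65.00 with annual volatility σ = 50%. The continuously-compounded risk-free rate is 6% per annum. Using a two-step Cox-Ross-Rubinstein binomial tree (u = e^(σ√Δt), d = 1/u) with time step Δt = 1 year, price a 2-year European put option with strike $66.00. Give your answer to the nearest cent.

$12.27

CRR parameters: u = e^(σ√Δt) = e^(0.5·√1) = 1.6487, d = 1/u = 0.6065
Per-period rate: rΔt = 0.06·1 = 0.06, so R = e^0.06 = 1.0618
Risk-neutral probability p = (e^0.06 − 0.6065)/(1.6487 − 0.6065) = 0.4553/1.0422 = 0.4369
Terminal stock prices: S_uu = 176.7, S_ud = 65, S_dd = 23.91
Terminal payoffs (K − S): max(-110.7, 0) = 0, max(1, 0) = 1, max(42.09, 0) = 42.09
Node u (S = 107.2): V_u = e^(−0.06)·[0.4369·0.0000 + 0.5631·1.0000] = 0.5303
Node d (S = 39.42): V_d = e^(−0.06)·[0.4369·1.0000 + 0.5631·42.0878] = 22.7320
Node 0 (S = 65): V_0 = e^(−0.06)·[0.4369·0.5303 + 0.5631·22.7320] = 12.2737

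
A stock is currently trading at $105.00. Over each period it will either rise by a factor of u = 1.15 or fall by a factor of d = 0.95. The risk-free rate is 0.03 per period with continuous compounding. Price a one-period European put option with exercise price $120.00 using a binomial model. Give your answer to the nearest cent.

$11.75

Risk-neutral probability p = (e^0.03 − 0.95)/(1.15 − 0.95) = 0.0805/0.2000 = 0.4023
Terminal stock prices: S_u = 120.7, S_d = 99.75
Terminal payoffs (K − S): max(-0.75, 0) = 0, max(20.25, 0) = 20.25
Node 0 (S = 105): V_0 = e^(−0.03)·[0.4023·0.0000 + 0.5977·20.2500] = 11.7463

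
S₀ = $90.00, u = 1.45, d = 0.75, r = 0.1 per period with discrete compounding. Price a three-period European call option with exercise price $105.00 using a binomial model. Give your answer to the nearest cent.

Risk-neutral probability p = (1 + 0.1 − 0.75)/(1.45 − 0.75) = 0.3500/0.7000 = 0.5000
Terminal stock prices: S_uuu = 274.4, S_uud = 141.9, S_udd = 73.41, S_ddd = 37.97
Terminal payoffs (S − K): max(169.4, 0) = 169.4, max(36.92, 0) = 36.92, max(-31.59, 0) = 0, max(-67.03, 0) = 0
Node uu (S = 189.2): V_uu = 1/1.1·[0.5000·169.3762 + 0.5000·36.9187] = 93.7705
Node ud (S = 97.88): V_ud = 1/1.1·[0.5000·36.9187 + 0.5000·0.0000] = 16.7812
Node dd (S = 50.62): V_dd = 1/1.1·[0.5000·0.0000 + 0.5000·0.0000] = 0.0000
Node u (S = 130.5): V_u = 1/1.1·[0.5000·93.7705 + 0.5000·16.7812] = 50.2508
Node d (S = 67.5): V_d = 1/1.1·[0.5000·16.7812 + 0.5000·0.0000] = 7.6278
Node 0 (S = 90): V_0 = 1/1.1·[0.5000·50.2508 + 0.5000·7.6278] = 26.3085

$26.31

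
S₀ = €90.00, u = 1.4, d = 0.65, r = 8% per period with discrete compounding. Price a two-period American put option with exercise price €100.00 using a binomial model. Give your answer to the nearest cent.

€20.19

Risk-neutral probability p = (1 + 0.08 − 0.65)/(1.4 − 0.65) = 0.4300/0.7500 = 0.5733
Terminal stock prices: S_uu = 176.4, S_ud = 81.9, S_dd = 38.03
Terminal payoffs (K − S): max(-76.4, 0) = 0, max(18.1, 0) = 18.1, max(61.97, 0) = 61.97
Node u (S = 126): continuation = 1/1.08·[0.5733·0.0000 + 0.4267·18.1000] = 7.1506; exercise value = 0.0000 ≤ continuation, so V_u = 7.1506
Node d (S = 58.5): continuation = 1/1.08·[0.5733·18.1000 + 0.4267·61.9750] = 34.0926; exercise value = 41.5000 > continuation, so V_d = 41.5000 (exercise)
Node 0 (S = 90): continuation = 1/1.08·[0.5733·7.1506 + 0.4267·41.5000] = 20.1911; exercise value = 10.0000 ≤ continuation, so V_0 = 20.1911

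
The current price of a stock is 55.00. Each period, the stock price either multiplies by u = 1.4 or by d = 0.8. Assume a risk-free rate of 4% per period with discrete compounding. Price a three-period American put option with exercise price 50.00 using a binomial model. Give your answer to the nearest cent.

Risk-neutral probability p = (1 + 0.04 − 0.8)/(1.4 − 0.8) = 0.2400/0.6000 = 0.4000
Terminal stock prices: S_uuu = 150.9, S_uud = 86.24, S_udd = 49.28, S_ddd = 28.16
Terminal payoffs (K − S): max(-100.9, 0) = 0, max(-36.24, 0) = 0, max(0.72, 0) = 0.72, max(21.84, 0) = 21.84
Node uu (S = 107.8): continuation = 1/1.04·[0.4000·0.0000 + 0.6000·0.0000] = 0.0000; exercise value = 0.0000 ≤ continuation, so V_uu = 0.0000
Node ud (S = 61.6): continuation = 1/1.04·[0.4000·0.0000 + 0.6000·0.7200] = 0.4154; exercise value = 0.0000 ≤ continuation, so V_ud = 0.4154
Node dd (S = 35.2): continuation = 1/1.04·[0.4000·0.7200 + 0.6000·21.8400] = 12.8769; exercise value = 14.8000 > continuation, so V_dd = 14.8000 (exercise)
Node u (S = 77): continuation = 1/1.04·[0.4000·0.0000 + 0.6000·0.4154] = 0.2396; exercise value = 0.0000 ≤ continuation, so V_u = 0.2396
Node d (S = 44): continuation = 1/1.04·[0.4000·0.4154 + 0.6000·14.8000] = 8.6982; exercise value = 6.0000 ≤ continuation, so V_d = 8.6982
Node 0 (S = 55): continuation = 1/1.04·[0.4000·0.2396 + 0.6000·8.6982] = 5.1104; exercise value = 0.0000 ≤ continuation, so V_0 = 5.1104

5.11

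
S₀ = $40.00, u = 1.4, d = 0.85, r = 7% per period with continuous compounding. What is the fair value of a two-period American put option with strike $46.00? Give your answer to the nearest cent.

Risk-neutral probability p = (e^0.07 − 0.85)/(1.4 − 0.85) = 0.2225/0.5500 = 0.4046
Terminal stock prices: S_uu = 78.4, S_ud = 47.6, S_dd = 28.9
Terminal payoffs (K − S): max(-32.4, 0) = 0, max(-1.6, 0) = 0, max(17.1, 0) = 17.1
Node u (S = 56): continuation = e^(−0.07)·[0.4046·0.0000 + 0.5954·0.0000] = 0.0000; exercise value = 0.0000 ≤ continuation, so V_u = 0.0000
Node d (S = 34): continuation = e^(−0.07)·[0.4046·0.0000 + 0.5954·17.1000] = 9.4937; exercise value = 12.0000 > continuation, so V_d = 12.0000 (exercise)
Node 0 (S = 40): continuation = e^(−0.07)·[0.4046·0.0000 + 0.5954·12.0000] = 6.6622; exercise value = 6.0000 ≤ continuation, so V_0 = 6.6622

$6.66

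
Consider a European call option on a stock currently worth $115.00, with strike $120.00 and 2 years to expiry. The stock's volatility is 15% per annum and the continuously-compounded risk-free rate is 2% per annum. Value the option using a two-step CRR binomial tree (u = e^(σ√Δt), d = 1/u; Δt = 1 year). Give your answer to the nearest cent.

CRR parameters: u = e^(σ√Δt) = e^(0.15·√1) = 1.1618, d = 1/u = 0.8607
Per-period rate: rΔt = 0.02·1 = 0.02, so R = e^0.02 = 1.0202
Risk-neutral probability p = (e^0.02 − 0.8607)/(1.1618 − 0.8607) = 0.1595/0.3011 = 0.5297
Terminal stock prices: S_uu = 155.2, S_ud = 115, S_dd = 85.19
Terminal payoffs (S − K): max(35.23, 0) = 35.23, max(-5, 0) = 0, max(-34.81, 0) = 0
Node u (S = 133.6): V_u = e^(−0.02)·[0.5297·35.2338 + 0.4703·0.0000] = 18.2922
Node d (S = 98.98): V_d = e^(−0.02)·[0.5297·0.0000 + 0.4703·0.0000] = 0.0000
Node 0 (S = 115): V_0 = e^(−0.02)·[0.5297·18.2922 + 0.4703·0.0000] = 9.4968

$9.50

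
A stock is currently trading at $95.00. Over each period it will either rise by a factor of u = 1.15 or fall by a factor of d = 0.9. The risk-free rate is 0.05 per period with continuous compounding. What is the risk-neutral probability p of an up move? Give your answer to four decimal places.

p = 0.6051

Risk-neutral probability p = (e^0.05 − 0.9)/(1.15 − 0.9) = 0.1513/0.2500 = 0.6051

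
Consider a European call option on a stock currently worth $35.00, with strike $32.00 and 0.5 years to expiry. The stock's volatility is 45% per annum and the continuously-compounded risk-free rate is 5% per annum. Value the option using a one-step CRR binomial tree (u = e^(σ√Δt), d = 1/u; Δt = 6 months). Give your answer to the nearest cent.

$7.23

CRR parameters: u = e^(σ√Δt) = e^(0.45·√0.5) = 1.3746, d = 1/u = 0.7275
Per-period rate: rΔt = 0.05·0.5 = 0.025, so R = e^0.025 = 1.0253
Risk-neutral probability p = (e^0.025 − 0.7275)/(1.3746 − 0.7275) = 0.2979/0.6472 = 0.4602
Terminal stock prices: S_u = 48.11, S_d = 25.46
Terminal payoffs (S − K): max(16.11, 0) = 16.11, max(-6.539, 0) = 0
Node 0 (S = 35): V_0 = e^(−0.025)·[0.4602·16.1127 + 0.5398·0.0000] = 7.2325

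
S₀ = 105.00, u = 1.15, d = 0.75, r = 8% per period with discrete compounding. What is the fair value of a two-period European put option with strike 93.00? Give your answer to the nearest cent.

1.49

Risk-neutral probability p = (1 + 0.08 − 0.75)/(1.15 − 0.75) = 0.3300/0.4000 = 0.8250
Terminal stock prices: S_uu = 138.9, S_ud = 90.56, S_dd = 59.06
Terminal payoffs (K − S): max(-45.86, 0) = 0, max(2.438, 0) = 2.438, max(33.94, 0) = 33.94
Node u (S = 120.7): V_u = 1/1.08·[0.8250·0.0000 + 0.1750·2.4375] = 0.3950
Node d (S = 78.75): V_d = 1/1.08·[0.8250·2.4375 + 0.1750·33.9375] = 7.3611
Node 0 (S = 105): V_0 = 1/1.08·[0.8250·0.3950 + 0.1750·7.3611] = 1.4945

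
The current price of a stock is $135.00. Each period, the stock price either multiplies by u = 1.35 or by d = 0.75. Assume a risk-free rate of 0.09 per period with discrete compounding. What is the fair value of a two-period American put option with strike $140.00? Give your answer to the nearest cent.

$16.09

Risk-neutral probability p = (1 + 0.09 − 0.75)/(1.35 − 0.75) = 0.3400/0.6000 = 0.5667
Terminal stock prices: S_uu = 246, S_ud = 136.7, S_dd = 75.94
Terminal payoffs (K − S): max(-106, 0) = 0, max(3.312, 0) = 3.312, max(64.06, 0) = 64.06
Node u (S = 182.2): continuation = 1/1.09·[0.5667·0.0000 + 0.4333·3.3125] = 1.3169; exercise value = 0.0000 ≤ continuation, so V_u = 1.3169
Node d (S = 101.2): continuation = 1/1.09·[0.5667·3.3125 + 0.4333·64.0625] = 27.1904; exercise value = 38.7500 > continuation, so V_d = 38.7500 (exercise)
Node 0 (S = 135): continuation = 1/1.09·[0.5667·1.3169 + 0.4333·38.7500] = 16.0898; exercise value = 5.0000 ≤ continuation, so V_0 = 16.0898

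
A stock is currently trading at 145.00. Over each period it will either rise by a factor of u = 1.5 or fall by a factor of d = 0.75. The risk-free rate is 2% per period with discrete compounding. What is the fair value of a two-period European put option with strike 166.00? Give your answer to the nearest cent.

34.52

Risk-neutral probability p = (1 + 0.02 − 0.75)/(1.5 − 0.75) = 0.2700/0.7500 = 0.3600
Terminal stock prices: S_uu = 326.2, S_ud = 163.1, S_dd = 81.56
Terminal payoffs (K − S): max(-160.2, 0) = 0, max(2.875, 0) = 2.875, max(84.44, 0) = 84.44
Node u (S = 217.5): V_u = 1/1.02·[0.3600·0.0000 + 0.6400·2.8750] = 1.8039
Node d (S = 108.8): V_d = 1/1.02·[0.3600·2.8750 + 0.6400·84.4375] = 53.9951
Node 0 (S = 145): V_0 = 1/1.02·[0.3600·1.8039 + 0.6400·53.9951] = 34.5160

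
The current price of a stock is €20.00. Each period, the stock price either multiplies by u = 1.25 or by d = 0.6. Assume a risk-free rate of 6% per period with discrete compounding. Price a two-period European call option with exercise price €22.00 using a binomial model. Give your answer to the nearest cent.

€4.12

Risk-neutral probability p = (1 + 0.06 − 0.6)/(1.25 − 0.6) = 0.4600/0.6500 = 0.7077
Terminal stock prices: S_uu = 31.25, S_ud = 15, S_dd = 7.2
Terminal payoffs (S − K): max(9.25, 0) = 9.25, max(-7, 0) = 0, max(-14.8, 0) = 0
Node u (S = 25): V_u = 1/1.06·[0.7077·9.2500 + 0.2923·0.0000] = 6.1756
Node d (S = 12): V_d = 1/1.06·[0.7077·0.0000 + 0.2923·0.0000] = 0.0000
Node 0 (S = 20): V_0 = 1/1.06·[0.7077·6.1756 + 0.2923·0.0000] = 4.1231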